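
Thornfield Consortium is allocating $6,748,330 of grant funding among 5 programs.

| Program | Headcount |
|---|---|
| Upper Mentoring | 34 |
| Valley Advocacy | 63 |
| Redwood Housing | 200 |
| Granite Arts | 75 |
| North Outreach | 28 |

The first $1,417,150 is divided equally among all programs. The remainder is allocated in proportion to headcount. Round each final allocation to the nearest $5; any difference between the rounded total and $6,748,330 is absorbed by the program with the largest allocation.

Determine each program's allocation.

$1,417,150 shared equally gives $283,430 per program.
Remainder $5,331,180 by headcount (total 400): Upper Mentoring 453,150.30 → $453,150; Valley Advocacy 839,660.85 → $839,660; Redwood Housing 2,665,590.00 → $2,665,590; Granite Arts 999,596.25 → $999,595; North Outreach 373,182.60 → $373,185.
Totals: Upper Mentoring $283,430 + $453,150 = $736,580; Valley Advocacy $283,430 + $839,660 = $1,123,090; Redwood Housing $283,430 + $2,665,590 = $2,949,020; Granite Arts $283,430 + $999,595 = $1,283,025; North Outreach $283,430 + $373,185 = $656,615.

Upper Mentoring: $736,580 · Valley Advocacy: $1,123,090 · Redwood Housing: $2,949,020 · Granite Arts: $1,283,025 · North Outreach: $656,615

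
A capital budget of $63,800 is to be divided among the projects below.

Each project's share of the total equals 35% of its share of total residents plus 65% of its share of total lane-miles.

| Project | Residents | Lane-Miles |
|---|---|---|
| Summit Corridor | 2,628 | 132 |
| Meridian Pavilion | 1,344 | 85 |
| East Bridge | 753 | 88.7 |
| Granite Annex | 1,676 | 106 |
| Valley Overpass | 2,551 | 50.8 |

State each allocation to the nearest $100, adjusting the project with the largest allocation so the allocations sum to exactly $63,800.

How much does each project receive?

Summit Corridor: $18,400; Meridian Pavilion: $11,000; East Bridge: $9,800; Granite Annex: $13,700; Valley Overpass: $10,900

Residents total 8,952; lane-miles total 462.5.
Combined weights (35% residents + 65% lane-miles): Summit Corridor 0.2883; Meridian Pavilion 0.1720; East Bridge 0.1541; Granite Annex 0.2145; Valley Overpass 0.1711.
Unrounded shares: Summit Corridor 18,391.08; Meridian Pavilion 10,974.01; East Bridge 9,831.57; Granite Annex 13,685.11; Valley Overpass 10,918.23.
After rounding ($100): Summit Corridor $18,400; Meridian Pavilion $11,000; East Bridge $9,800; Granite Annex $13,700; Valley Overpass $10,900. Sum = $63,800.
No rounding difference to absorb.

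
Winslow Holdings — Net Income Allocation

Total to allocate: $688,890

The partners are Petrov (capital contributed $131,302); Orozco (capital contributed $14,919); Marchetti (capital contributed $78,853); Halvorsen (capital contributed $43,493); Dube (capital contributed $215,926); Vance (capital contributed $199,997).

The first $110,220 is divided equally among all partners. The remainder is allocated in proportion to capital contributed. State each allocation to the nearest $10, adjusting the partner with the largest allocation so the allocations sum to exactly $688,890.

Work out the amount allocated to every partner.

Equal tier: $110,220 ÷ 6 = $18,370 apiece.
Remainder $578,670 by capital contributed (total 684,490): Petrov 111,003.12 → $111,000; Orozco 12,612.57 → $12,610; Marchetti 66,662.57 → $66,660; Halvorsen 36,769.12 → $36,770; Dube 182,544.52 → $182,540; Vance 169,078.09 → $169,080.
Rounding difference +$10 on remainder applied to Dube.
Totals: Petrov $18,370 + $111,000 = $129,370; Orozco $18,370 + $12,610 = $30,980; Marchetti $18,370 + $66,660 = $85,030; Halvorsen $18,370 + $36,770 = $55,140; Dube $18,370 + $182,550 = $200,920; Vance $18,370 + $169,080 = $187,450.

Petrov: $129,370 · Orozco: $30,980 · Marchetti: $85,030 · Halvorsen: $55,140 · Dube: $200,920 · Vance: $187,450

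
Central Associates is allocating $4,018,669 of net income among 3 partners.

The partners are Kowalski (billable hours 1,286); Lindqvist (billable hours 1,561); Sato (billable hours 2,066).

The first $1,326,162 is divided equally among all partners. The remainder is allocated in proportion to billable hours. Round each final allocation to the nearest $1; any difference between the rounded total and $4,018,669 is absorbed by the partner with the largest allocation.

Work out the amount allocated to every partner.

Kowalski: $1,146,830 | Lindqvist: $1,297,540 | Sato: $1,574,299

First tranche $1,326,162 split equally: $442,054 each.
Remainder $2,692,507 by billable hours (total 4,913): Kowalski 704,775.90 → $704,776; Lindqvist 855,486.14 → $855,486; Sato 1,132,244.95 → $1,132,245.
Totals: Kowalski $442,054 + $704,776 = $1,146,830; Lindqvist $442,054 + $855,486 = $1,297,540; Sato $442,054 + $1,132,245 = $1,574,299.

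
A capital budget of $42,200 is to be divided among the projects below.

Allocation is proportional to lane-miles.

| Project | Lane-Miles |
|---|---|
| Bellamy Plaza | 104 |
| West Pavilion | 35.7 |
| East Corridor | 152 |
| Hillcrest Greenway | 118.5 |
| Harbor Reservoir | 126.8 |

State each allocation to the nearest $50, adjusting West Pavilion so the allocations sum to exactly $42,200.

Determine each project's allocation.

Sum of lane-miles: 537.
Proportional shares: Bellamy Plaza 104/537 × $42,200 = 8,172.81; West Pavilion 35.7/537 × $42,200 = 2,805.47; East Corridor 152/537 × $42,200 = 11,944.88; Hillcrest Greenway 118.5/537 × $42,200 = 9,312.29; Harbor Reservoir 126.8/537 × $42,200 = 9,964.54.
At nearest $50: Bellamy Plaza $8,150; West Pavilion $2,800; East Corridor $11,950; Hillcrest Greenway $9,300; Harbor Reservoir $9,950. Sum = $42,150.
Difference $42,200 − $42,150 = +$50 applied to West Pavilion: West Pavilion becomes $2,850.

Bellamy Plaza: $8,150 | West Pavilion: $2,850 | East Corridor: $11,950 | Hillcrest Greenway: $9,300 | Harbor Reservoir: $9,950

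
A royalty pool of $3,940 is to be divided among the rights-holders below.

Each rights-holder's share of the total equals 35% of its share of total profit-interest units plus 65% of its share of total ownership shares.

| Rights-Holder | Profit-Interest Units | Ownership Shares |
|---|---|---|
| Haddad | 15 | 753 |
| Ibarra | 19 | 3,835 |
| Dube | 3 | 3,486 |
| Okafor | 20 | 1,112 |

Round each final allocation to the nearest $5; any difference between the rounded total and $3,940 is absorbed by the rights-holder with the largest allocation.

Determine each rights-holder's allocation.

Haddad: $575 · Ibarra: $1,525 · Dube: $1,045 · Okafor: $795

Profit-interest units total 57; ownership shares total 9,186.
Composite weights (35% profit-interest units + 65% ownership shares): Haddad 0.1454; Ibarra 0.3880; Dube 0.2651; Okafor 0.2015.
Proportional shares: Haddad 572.83; Ibarra 1,528.84; Dube 1,044.45; Okafor 793.88.
After rounding ($5): Haddad $575; Ibarra $1,530; Dube $1,045; Okafor $795. Sum = $3,945.
Difference $3,940 − $3,945 = −$5 applied to largest allocation (Ibarra): Ibarra becomes $1,525.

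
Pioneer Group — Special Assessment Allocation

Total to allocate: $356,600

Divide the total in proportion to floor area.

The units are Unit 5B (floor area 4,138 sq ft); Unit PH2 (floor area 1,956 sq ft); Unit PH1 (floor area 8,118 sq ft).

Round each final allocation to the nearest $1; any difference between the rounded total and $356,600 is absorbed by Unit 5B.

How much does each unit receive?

Combined floor area = 14,212.
Unrounded shares: Unit 5B 4,138/14,212 × $356,600 = 103,828.51; Unit PH2 1,956/14,212 × $356,600 = 49,078.92; Unit PH1 8,118/14,212 × $356,600 = 203,692.57.
Rounded to nearest $1: Unit 5B $103,829; Unit PH2 $49,079; Unit PH1 $203,693. Sum = $356,601.
Difference $356,600 − $356,601 = −$1 applied to Unit 5B: Unit 5B becomes $103,828.

Unit 5B: $103,828; Unit PH2: $49,079; Unit PH1: $203,693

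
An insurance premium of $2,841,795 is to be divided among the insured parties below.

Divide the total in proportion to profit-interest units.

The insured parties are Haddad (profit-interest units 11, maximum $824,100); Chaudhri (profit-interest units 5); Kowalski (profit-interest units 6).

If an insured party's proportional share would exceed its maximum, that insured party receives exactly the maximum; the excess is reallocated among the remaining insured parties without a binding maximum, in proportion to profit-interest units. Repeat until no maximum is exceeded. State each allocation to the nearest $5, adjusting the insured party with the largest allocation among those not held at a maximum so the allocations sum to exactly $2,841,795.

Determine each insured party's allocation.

Combined profit-interest units = 22.
Pro-rata shares before constraints: Haddad 1,420,897.50; Chaudhri 645,862.50; Kowalski 775,035.00.
Cap binds for Haddad ($824,100); residual $2,017,695 reallocated over remaining profit-interest units 11.
Redistributed shares: Chaudhri 917,134.09 → $917,135; Kowalski 1,100,560.91 → $1,100,560.

Haddad: $824,100 · Chaudhri: $917,135 · Kowalski: $1,100,560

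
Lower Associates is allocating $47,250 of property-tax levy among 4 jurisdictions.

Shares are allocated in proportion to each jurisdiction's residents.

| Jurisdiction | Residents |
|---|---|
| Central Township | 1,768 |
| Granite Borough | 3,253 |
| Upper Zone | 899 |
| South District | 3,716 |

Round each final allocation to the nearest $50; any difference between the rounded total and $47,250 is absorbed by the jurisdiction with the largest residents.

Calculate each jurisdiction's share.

Total residents = 9,636.
Pro-rata amounts: Central Township 1,768/9,636 × $47,250 = 8,669.36; Granite Borough 3,253/9,636 × $47,250 = 15,951.04; Upper Zone 899/9,636 × $47,250 = 4,408.23; South District 3,716/9,636 × $47,250 = 18,221.36.
Rounded to nearest $50: Central Township $8,650; Granite Borough $15,950; Upper Zone $4,400; South District $18,200. Sum = $47,200.
Difference $47,250 − $47,200 = +$50 applied to largest residents (South District): South District becomes $18,250.

Central Township: $8,650 · Granite Borough: $15,950 · Upper Zone: $4,400 · South District: $18,250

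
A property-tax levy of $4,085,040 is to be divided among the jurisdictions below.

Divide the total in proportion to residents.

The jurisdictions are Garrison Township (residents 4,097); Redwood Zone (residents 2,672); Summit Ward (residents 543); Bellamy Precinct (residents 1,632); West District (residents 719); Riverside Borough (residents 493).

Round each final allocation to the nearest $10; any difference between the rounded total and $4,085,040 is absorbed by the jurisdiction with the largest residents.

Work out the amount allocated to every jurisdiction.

Garrison Township: $1,647,930 · Redwood Zone: $1,074,760 · Summit Ward: $218,410 · Bellamy Precinct: $656,440 · West District: $289,200 · Riverside Borough: $198,300

Sum of residents: 4,097 + 2,672 + 543 + 1,632 + 719 + 493 = 10,156.
Proportional shares: Garrison Township 1,647,933.13; Redwood Zone 1,074,756.49; Summit Ward 218,410.47; Bellamy Precinct 656,438.09; West District 289,202.81; Riverside Borough 198,299.01.
At nearest $10: Garrison Township $1,647,930; Redwood Zone $1,074,760; Summit Ward $218,410; Bellamy Precinct $656,440; West District $289,200; Riverside Borough $198,300. Sum = $4,085,040.
Sum already equals the total — no adjustment.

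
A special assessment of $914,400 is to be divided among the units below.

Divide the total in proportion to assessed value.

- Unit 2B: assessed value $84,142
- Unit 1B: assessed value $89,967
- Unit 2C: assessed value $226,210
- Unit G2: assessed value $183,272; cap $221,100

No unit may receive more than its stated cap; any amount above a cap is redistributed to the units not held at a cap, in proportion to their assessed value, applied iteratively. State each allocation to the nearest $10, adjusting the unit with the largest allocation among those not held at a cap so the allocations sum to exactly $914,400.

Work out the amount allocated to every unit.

Unit 2B: $145,720 | Unit 1B: $155,810 | Unit 2C: $391,770 | Unit G2: $221,100

Assessed value total: 583,591.
Pro-rata shares before constraints: Unit 2B 131,837.96; Unit 1B 140,964.86; Unit 2C 354,437.31; Unit G2 287,159.87.
Capped: Unit G2 ($221,100); residual $693,300 reallocated over remaining assessed value 400,319.
Shares after redistribution: Unit 2B 145,722.91 → $145,720; Unit 1B 155,811.04 → $155,810; Unit 2C 391,766.05 → $391,770.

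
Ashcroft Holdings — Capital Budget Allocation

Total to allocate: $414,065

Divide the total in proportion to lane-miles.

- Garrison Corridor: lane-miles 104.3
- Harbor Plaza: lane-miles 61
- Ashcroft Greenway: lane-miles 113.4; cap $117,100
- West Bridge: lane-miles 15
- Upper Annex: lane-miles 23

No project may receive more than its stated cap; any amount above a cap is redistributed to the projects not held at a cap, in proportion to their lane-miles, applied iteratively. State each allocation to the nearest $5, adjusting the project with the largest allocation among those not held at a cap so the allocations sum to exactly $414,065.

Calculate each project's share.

Lane-miles total: 316.7.
Proportional shares (ignoring caps): Garrison Corridor 136,365.58; Harbor Plaza 79,753.60; Ashcroft Greenway 148,263.25; West Bridge 19,611.54; Upper Annex 30,071.03.
Capped: Ashcroft Greenway ($117,100); remaining pool $296,965 reallocated over remaining lane-miles 203.3.
Remaining shares: Garrison Corridor 152,353.42 → $152,355; Harbor Plaza 89,104.11 → $89,105; West Bridge 21,910.85 → $21,910; Upper Annex 33,596.63 → $33,595.

Garrison Corridor: $152,355; Harbor Plaza: $89,105; Ashcroft Greenway: $117,100; West Bridge: $21,910; Upper Annex: $33,595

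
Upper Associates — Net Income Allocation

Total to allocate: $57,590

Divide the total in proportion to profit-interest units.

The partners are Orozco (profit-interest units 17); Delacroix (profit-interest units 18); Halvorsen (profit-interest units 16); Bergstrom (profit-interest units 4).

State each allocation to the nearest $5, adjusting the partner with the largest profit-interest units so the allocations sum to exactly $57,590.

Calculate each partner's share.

Sum of profit-interest units: 55.
Pro-rata amounts: Orozco 17/55 × $57,590 = 17,800.55; Delacroix 18/55 × $57,590 = 18,847.64; Halvorsen 16/55 × $57,590 = 16,753.45; Bergstrom 4/55 × $57,590 = 4,188.36.
Rounded to nearest $5: Orozco $17,800; Delacroix $18,850; Halvorsen $16,755; Bergstrom $4,190. Sum = $57,595.
Difference $57,590 − $57,595 = −$5 applied to largest profit-interest units (Delacroix): Delacroix becomes $18,845.

Orozco: $17,800; Delacroix: $18,845; Halvorsen: $16,755; Bergstrom: $4,190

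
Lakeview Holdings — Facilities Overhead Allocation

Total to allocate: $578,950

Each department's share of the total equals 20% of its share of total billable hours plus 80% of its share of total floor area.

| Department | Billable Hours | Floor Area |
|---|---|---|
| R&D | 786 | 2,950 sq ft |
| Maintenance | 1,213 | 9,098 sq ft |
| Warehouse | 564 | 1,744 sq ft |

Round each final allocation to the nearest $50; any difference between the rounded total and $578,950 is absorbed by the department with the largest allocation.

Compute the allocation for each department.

R&D: $134,600 · Maintenance: $360,300 · Warehouse: $84,050

Totals — billable hours 2,563, floor area 13,792.
Composite weights (20% billable hours + 80% floor area): R&D 0.2324; Maintenance 0.6224; Warehouse 0.1452.
Pro-rata amounts: R&D 134,575.81; Maintenance 360,327.43; Warehouse 84,046.76.
At nearest $50: R&D $134,600; Maintenance $360,350; Warehouse $84,050. Sum = $579,000.
Difference $578,950 − $579,000 = −$50 applied to largest allocation (Maintenance): Maintenance becomes $360,300.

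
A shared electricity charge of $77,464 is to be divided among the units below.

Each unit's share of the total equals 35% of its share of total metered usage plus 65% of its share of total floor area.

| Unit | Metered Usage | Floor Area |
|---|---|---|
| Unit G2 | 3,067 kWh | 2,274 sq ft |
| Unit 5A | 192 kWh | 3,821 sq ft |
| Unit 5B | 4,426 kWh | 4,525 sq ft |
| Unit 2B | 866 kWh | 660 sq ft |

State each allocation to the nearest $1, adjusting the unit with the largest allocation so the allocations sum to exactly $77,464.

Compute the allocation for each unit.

Totals — metered usage 8,551, floor area 11,280.
Composite weights (35% metered usage + 65% floor area): Unit G2 0.2566; Unit 5A 0.2280; Unit 5B 0.4419; Unit 2B 0.0735.
Raw shares: Unit G2 19,875.11; Unit 5A 17,664.93; Unit 5B 34,232.06; Unit 2B 5,691.90.
Rounded to nearest $1: Unit G2 $19,875; Unit 5A $17,665; Unit 5B $34,232; Unit 2B $5,692. Sum = $77,464.
No rounding difference to absorb.

Unit G2: $19,875 | Unit 5A: $17,665 | Unit 5B: $34,232 | Unit 2B: $5,692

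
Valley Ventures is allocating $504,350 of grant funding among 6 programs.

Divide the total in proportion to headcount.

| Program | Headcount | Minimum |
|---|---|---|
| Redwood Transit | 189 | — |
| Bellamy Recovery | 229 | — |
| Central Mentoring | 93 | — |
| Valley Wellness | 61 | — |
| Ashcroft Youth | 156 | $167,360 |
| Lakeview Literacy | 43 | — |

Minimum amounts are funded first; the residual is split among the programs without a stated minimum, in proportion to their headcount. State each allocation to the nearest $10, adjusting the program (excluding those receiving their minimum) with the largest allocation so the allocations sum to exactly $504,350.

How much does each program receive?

Redwood Transit: $103,560 | Bellamy Recovery: $125,480 | Central Mentoring: $50,960 | Valley Wellness: $33,430 | Ashcroft Youth: $167,360 | Lakeview Literacy: $23,560

Minimums first: Ashcroft Youth $167,360. Remaining pool $336,990.
Remaining pool split over remaining headcount 615: Redwood Transit 103,562.78 → $103,560; Bellamy Recovery 125,480.83 → $125,480; Central Mentoring 50,959.46 → $50,960; Valley Wellness 33,425.02 → $33,430; Lakeview Literacy 23,561.90 → $23,560.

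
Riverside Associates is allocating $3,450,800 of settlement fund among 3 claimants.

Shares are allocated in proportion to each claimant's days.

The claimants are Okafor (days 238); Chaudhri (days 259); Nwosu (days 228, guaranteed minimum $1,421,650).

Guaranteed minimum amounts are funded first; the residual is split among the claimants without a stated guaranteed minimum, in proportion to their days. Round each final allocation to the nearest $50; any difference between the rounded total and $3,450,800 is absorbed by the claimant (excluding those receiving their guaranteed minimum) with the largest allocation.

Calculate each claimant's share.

Minimums first: Nwosu $1,421,650. Remaining pool $2,029,150.
Remaining pool split over remaining days 497: Okafor 971,705.63 → $971,700; Chaudhri 1,057,444.37 → $1,057,450.

Okafor: $971,700 · Chaudhri: $1,057,450 · Nwosu: $1,421,650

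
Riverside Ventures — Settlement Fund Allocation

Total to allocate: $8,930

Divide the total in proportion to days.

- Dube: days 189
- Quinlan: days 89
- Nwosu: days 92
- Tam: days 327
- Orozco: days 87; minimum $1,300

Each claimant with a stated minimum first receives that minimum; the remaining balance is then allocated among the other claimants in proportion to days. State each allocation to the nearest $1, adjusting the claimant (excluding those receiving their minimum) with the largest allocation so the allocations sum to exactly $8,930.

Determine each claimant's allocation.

Minimums first: Orozco $1,300. Balance $7,630.
Balance split over remaining days 697: Dube 2,068.97 → $2,069; Quinlan 974.28 → $974; Nwosu 1,007.12 → $1,007; Tam 3,579.64 → $3,580.

Dube: $2,069 | Quinlan: $974 | Nwosu: $1,007 | Tam: $3,580 | Orozco: $1,300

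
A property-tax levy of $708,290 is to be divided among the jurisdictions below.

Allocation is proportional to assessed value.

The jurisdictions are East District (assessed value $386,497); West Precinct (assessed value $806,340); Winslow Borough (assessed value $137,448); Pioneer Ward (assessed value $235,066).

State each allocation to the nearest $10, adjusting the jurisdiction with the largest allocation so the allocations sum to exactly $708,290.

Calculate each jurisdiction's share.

Combined assessed value = 1,565,351.
Raw shares: East District 386,497/1,565,351 × $708,290 = 174,882.16; West Precinct 806,340/1,565,351 × $708,290 = 364,852.71; Winslow Borough 137,448/1,565,351 × $708,290 = 62,192.47; Pioneer Ward 235,066/1,565,351 × $708,290 = 106,362.66.
After rounding ($10): East District $174,880; West Precinct $364,850; Winslow Borough $62,190; Pioneer Ward $106,360. Sum = $708,280.
Difference $708,290 − $708,280 = +$10 applied to largest allocation (West Precinct): West Precinct becomes $364,860.

East District: $174,880 | West Precinct: $364,860 | Winslow Borough: $62,190 | Pioneer Ward: $106,360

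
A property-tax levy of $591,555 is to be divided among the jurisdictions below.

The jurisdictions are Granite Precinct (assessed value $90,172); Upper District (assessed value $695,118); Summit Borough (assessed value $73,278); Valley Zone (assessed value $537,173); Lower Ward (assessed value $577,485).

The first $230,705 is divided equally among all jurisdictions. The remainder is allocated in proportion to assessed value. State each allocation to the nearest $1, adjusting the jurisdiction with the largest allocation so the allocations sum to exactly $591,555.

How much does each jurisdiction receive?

Granite Precinct: $62,631 | Upper District: $173,259 | Summit Borough: $59,542 | Valley Zone: $144,376 | Lower Ward: $151,747

$230,705 shared equally gives $46,141 per jurisdiction.
Remainder $360,850 by assessed value (total 1,973,226): Granite Precinct 16,490.04 → $16,490; Upper District 127,118.40 → $127,118; Summit Borough 13,400.58 → $13,401; Valley Zone 98,234.504 → $98,235; Lower Ward 105,606.49 → $105,606.
Totals: Granite Precinct $46,141 + $16,490 = $62,631; Upper District $46,141 + $127,118 = $173,259; Summit Borough $46,141 + $13,401 = $59,542; Valley Zone $46,141 + $98,235 = $144,376; Lower Ward $46,141 + $105,606 = $151,747.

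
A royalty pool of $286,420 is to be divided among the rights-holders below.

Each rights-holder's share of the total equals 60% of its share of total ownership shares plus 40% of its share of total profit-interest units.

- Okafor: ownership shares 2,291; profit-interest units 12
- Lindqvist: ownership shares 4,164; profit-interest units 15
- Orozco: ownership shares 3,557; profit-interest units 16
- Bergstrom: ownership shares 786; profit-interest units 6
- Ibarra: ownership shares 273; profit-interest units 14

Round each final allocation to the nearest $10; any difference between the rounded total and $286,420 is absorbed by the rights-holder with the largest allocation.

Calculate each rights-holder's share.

Okafor: $57,390 | Lindqvist: $91,910 | Orozco: $84,310 | Bergstrom: $23,110 | Ibarra: $29,700

Ownership shares total 11,071; profit-interest units total 63.
Combined weights (60% ownership shares + 40% profit-interest units): Okafor 0.2004; Lindqvist 0.3209; Orozco 0.2944; Bergstrom 0.0807; Ibarra 0.1037.
Proportional shares: Okafor 57,385.02; Lindqvist 91,914.69; Orozco 84,310.94; Bergstrom 23,112.09; Ibarra 29,697.26.
At nearest $10: Okafor $57,390; Lindqvist $91,910; Orozco $84,310; Bergstrom $23,110; Ibarra $29,700. Sum = $286,420.
No rounding difference to absorb.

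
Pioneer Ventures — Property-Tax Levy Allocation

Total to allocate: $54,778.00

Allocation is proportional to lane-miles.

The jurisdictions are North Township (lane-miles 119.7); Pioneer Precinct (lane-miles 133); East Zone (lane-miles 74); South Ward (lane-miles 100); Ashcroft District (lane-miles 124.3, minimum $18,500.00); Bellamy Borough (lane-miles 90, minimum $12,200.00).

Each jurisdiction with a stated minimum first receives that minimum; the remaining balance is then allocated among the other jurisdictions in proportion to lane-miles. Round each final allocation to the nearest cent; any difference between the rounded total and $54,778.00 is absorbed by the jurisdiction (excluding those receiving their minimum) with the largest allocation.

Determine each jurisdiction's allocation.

Guaranteed amounts: Ashcroft District $18,500.00; Bellamy Borough $12,200.00. Balance $24,078.00.
Balance split over remaining lane-miles 426.7: North Township 6,754.4800 → $6,754.48; Pioneer Precinct 7,504.9777 → $7,504.98; East Zone 4,175.7019 → $4,175.70; South Ward 5,642.8404 → $5,642.84.

North Township: $6,754.48 · Pioneer Precinct: $7,504.98 · East Zone: $4,175.70 · South Ward: $5,642.84 · Ashcroft District: $18,500.00 · Bellamy Borough: $12,200.00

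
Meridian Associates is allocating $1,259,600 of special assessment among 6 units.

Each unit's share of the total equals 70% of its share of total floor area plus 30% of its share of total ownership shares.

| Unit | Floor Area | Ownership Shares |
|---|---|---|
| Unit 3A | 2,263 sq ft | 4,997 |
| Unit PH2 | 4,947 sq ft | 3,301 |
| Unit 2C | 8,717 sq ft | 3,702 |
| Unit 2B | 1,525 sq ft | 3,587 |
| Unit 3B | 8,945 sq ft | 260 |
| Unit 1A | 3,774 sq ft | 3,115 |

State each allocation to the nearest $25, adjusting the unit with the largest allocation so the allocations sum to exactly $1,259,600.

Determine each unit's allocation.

Unit 3A: $165,725 · Unit PH2: $210,350 · Unit 2C: $328,500 · Unit 2B: $116,050 · Unit 3B: $266,600 · Unit 1A: $172,375

Floor area total 30,171; ownership shares total 18,962.
Composite weights (70% floor area + 30% ownership shares): Unit 3A 0.1316; Unit PH2 0.1670; Unit 2C 0.2608; Unit 2B 0.0921; Unit 3B 0.2116; Unit 1A 0.1368.
Pro-rata amounts: Unit 3A 165,715.72; Unit PH2 210,354.81; Unit 2C 328,520.87; Unit 2B 116,049.47; Unit 3B 266,590.83; Unit 1A 172,368.30.
Rounded to nearest $25: Unit 3A $165,725; Unit PH2 $210,350; Unit 2C $328,525; Unit 2B $116,050; Unit 3B $266,600; Unit 1A $172,375. Sum = $1,259,625.
Difference $1,259,600 − $1,259,625 = −$25 applied to largest allocation (Unit 2C): Unit 2C becomes $328,500.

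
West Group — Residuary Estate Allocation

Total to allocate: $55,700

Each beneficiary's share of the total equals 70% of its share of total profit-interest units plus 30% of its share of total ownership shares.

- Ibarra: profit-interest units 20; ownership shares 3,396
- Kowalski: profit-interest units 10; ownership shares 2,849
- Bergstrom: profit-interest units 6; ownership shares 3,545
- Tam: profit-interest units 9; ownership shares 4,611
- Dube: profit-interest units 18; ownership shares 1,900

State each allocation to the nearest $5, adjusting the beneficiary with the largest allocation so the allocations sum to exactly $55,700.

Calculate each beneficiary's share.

Ibarra: $15,860 | Kowalski: $9,110 | Bergstrom: $7,345 | Tam: $10,295 | Dube: $13,090

Totals — profit-interest units 63, ownership shares 16,301.
Composite weights (70% profit-interest units + 30% ownership shares): Ibarra 0.2847; Kowalski 0.1635; Bergstrom 0.1319; Tam 0.1849; Dube 0.2350.
Proportional shares: Ibarra 15,858.99; Kowalski 9,109.37; Bergstrom 7,347.28; Tam 10,296.69; Dube 13,087.67.
After rounding ($5): Ibarra $15,860; Kowalski $9,110; Bergstrom $7,345; Tam $10,295; Dube $13,090. Sum = $55,700.
Sum already equals the total — no adjustment.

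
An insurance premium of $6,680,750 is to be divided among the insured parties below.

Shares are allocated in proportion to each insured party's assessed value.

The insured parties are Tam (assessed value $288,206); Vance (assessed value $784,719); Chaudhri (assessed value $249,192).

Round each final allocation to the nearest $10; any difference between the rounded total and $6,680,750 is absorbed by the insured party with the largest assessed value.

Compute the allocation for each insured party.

Sum of assessed value: 288,206 + 784,719 + 249,192 = 1,322,117.
Pro-rata amounts: Tam 1,456,325.15; Vance 3,965,240.19; Chaudhri 1,259,184.67.
After rounding ($10): Tam $1,456,330; Vance $3,965,240; Chaudhri $1,259,180. Sum = $6,680,750.
Rounded total matches; no reconciliation needed.

Tam: $1,456,330 · Vance: $3,965,240 · Chaudhri: $1,259,180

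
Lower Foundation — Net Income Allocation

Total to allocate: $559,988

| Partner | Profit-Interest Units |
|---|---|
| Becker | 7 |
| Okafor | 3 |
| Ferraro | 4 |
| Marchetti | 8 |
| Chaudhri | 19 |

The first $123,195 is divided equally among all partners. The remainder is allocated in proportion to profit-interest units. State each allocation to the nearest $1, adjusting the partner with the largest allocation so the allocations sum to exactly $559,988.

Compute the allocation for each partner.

Equal tier: $123,195 ÷ 5 = $24,639 apiece.
Remainder $436,793 by profit-interest units (total 41): Becker 74,574.41 → $74,574; Okafor 31,960.46 → $31,960; Ferraro 42,613.95 → $42,614; Marchetti 85,227.90 → $85,228; Chaudhri 202,416.27 → $202,416.
Rounding difference +$1 on remainder applied to Chaudhri.
Totals: Becker $24,639 + $74,574 = $99,213; Okafor $24,639 + $31,960 = $56,599; Ferraro $24,639 + $42,614 = $67,253; Marchetti $24,639 + $85,228 = $109,867; Chaudhri $24,639 + $202,417 = $227,056.

Becker: $99,213 | Okafor: $56,599 | Ferraro: $67,253 | Marchetti: $109,867 | Chaudhri: $227,056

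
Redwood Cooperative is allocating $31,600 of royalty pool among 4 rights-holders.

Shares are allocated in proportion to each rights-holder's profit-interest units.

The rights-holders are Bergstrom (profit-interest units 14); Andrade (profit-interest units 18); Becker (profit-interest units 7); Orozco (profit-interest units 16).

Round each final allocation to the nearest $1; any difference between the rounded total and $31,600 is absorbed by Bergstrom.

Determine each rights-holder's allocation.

Bergstrom: $8,043; Andrade: $10,342; Becker: $4,022; Orozco: $9,193

Profit-interest units total: 55.
Raw shares: Bergstrom 14/55 × $31,600 = 8,043.64; Andrade 18/55 × $31,600 = 10,341.82; Becker 7/55 × $31,600 = 4,021.82; Orozco 16/55 × $31,600 = 9,192.73.
After rounding ($1): Bergstrom $8,044; Andrade $10,342; Becker $4,022; Orozco $9,193. Sum = $31,601.
Difference $31,600 − $31,601 = −$1 applied to Bergstrom: Bergstrom becomes $8,043.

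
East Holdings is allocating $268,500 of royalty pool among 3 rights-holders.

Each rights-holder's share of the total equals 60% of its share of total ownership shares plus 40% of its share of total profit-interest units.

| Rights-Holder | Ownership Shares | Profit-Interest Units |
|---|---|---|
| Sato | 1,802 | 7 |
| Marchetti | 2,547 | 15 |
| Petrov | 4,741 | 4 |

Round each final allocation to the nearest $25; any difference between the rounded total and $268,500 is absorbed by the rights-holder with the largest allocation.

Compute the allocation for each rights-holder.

Ownership shares total 9,090; profit-interest units total 26.
Blended shares (60% ownership shares + 40% profit-interest units): Sato 0.2266; Marchetti 0.3989; Petrov 0.3745.
Unrounded shares: Sato 60,851.82; Marchetti 107,101.44; Petrov 100,546.74.
At nearest $25: Sato $60,850; Marchetti $107,100; Petrov $100,550. Sum = $268,500.
Sum already equals the total — no adjustment.

Sato: $60,850; Marchetti: $107,100; Petrov: $100,550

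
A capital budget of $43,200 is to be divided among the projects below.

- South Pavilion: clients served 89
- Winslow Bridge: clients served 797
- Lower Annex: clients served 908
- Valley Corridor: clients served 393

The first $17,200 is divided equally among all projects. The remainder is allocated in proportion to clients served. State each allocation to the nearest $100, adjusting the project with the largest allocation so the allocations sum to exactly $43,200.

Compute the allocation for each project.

$17,200 shared equally gives $4,300 per project.
Remainder $26,000 by clients served (total 2,187): South Pavilion 1,058.07 → $1,100; Winslow Bridge 9,475.08 → $9,500; Lower Annex 10,794.70 → $10,800; Valley Corridor 4,672.15 → $4,700.
Rounding difference −$100 on remainder applied to Lower Annex.
Totals: South Pavilion $4,300 + $1,100 = $5,400; Winslow Bridge $4,300 + $9,500 = $13,800; Lower Annex $4,300 + $10,700 = $15,000; Valley Corridor $4,300 + $4,700 = $9,000.

South Pavilion: $5,400 · Winslow Bridge: $13,800 · Lower Annex: $15,000 · Valley Corridor: $9,000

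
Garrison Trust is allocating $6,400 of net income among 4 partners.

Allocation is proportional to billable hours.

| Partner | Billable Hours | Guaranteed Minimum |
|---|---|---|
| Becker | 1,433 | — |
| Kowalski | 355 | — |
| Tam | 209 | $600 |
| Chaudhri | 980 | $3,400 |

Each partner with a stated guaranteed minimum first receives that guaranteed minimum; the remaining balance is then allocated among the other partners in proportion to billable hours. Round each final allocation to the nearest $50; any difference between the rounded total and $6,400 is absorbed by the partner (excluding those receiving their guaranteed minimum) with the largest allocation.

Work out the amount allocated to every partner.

Guaranteed amounts: Tam $600; Chaudhri $3,400. Balance $2,400.
Balance split over remaining billable hours 1,788: Becker 1,923.49 → $1,900; Kowalski 476.51 → $500.

Becker: $1,900 | Kowalski: $500 | Tam: $600 | Chaudhri: $3,400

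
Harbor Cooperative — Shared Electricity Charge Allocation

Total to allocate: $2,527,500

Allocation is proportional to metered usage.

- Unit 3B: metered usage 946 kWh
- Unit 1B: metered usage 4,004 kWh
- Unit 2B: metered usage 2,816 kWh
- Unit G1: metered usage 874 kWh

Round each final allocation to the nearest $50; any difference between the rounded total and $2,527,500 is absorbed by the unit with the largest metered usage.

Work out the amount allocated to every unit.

Unit 3B: $276,750 · Unit 1B: $1,171,250 · Unit 2B: $823,800 · Unit G1: $255,700

Sum of metered usage: 8,640.
Pro-rata amounts: Unit 3B 946/8,640 × $2,527,500 = 276,737.85; Unit 1B 4,004/8,640 × $2,527,500 = 1,171,309.03; Unit 2B 2,816/8,640 × $2,527,500 = 823,777.78; Unit G1 874/8,640 × $2,527,500 = 255,675.35.
At nearest $50: Unit 3B $276,750; Unit 1B $1,171,300; Unit 2B $823,800; Unit G1 $255,700. Sum = $2,527,550.
Difference $2,527,500 − $2,527,550 = −$50 applied to largest metered usage (Unit 1B): Unit 1B becomes $1,171,250.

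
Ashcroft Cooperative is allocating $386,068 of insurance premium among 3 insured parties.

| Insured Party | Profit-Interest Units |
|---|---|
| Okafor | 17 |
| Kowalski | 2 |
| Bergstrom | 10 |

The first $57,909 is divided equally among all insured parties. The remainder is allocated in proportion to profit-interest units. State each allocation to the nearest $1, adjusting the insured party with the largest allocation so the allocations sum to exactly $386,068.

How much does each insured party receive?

Okafor: $211,672; Kowalski: $41,935; Bergstrom: $132,461

$57,909 shared equally gives $19,303 per insured party.
Remainder $328,159 by profit-interest units (total 29): Okafor 192,369.07 → $192,369; Kowalski 22,631.66 → $22,632; Bergstrom 113,158.28 → $113,158.
Totals: Okafor $19,303 + $192,369 = $211,672; Kowalski $19,303 + $22,632 = $41,935; Bergstrom $19,303 + $113,158 = $132,461.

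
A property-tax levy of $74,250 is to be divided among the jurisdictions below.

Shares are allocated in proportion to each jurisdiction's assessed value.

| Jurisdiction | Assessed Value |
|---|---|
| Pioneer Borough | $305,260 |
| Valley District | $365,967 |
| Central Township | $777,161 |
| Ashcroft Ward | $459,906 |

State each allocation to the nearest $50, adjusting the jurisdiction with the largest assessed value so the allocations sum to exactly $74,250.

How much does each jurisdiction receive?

Sum of assessed value: 305,260 + 365,967 + 777,161 + 459,906 = 1,908,294.
Unrounded shares: Pioneer Borough 11,877.39; Valley District 14,239.45; Central Township 30,238.63; Ashcroft Ward 17,894.53.
Rounded to nearest $50: Pioneer Borough $11,900; Valley District $14,250; Central Township $30,250; Ashcroft Ward $17,900. Sum = $74,300.
Difference $74,250 − $74,300 = −$50 applied to largest assessed value (Central Township): Central Township becomes $30,200.

Pioneer Borough: $11,900; Valley District: $14,250; Central Township: $30,200; Ashcroft Ward: $17,900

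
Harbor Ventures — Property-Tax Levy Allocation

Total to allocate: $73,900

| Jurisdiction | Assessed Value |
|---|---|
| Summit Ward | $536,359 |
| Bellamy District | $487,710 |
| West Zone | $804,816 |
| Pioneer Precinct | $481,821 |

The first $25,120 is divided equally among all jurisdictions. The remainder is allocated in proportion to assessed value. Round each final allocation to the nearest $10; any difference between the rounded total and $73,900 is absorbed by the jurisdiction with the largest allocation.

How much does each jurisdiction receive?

$25,120 shared equally gives $6,280 per jurisdiction.
Remainder $48,780 by assessed value (total 2,310,706): Summit Ward 11,322.77 → $11,320; Bellamy District 10,295.77 → $10,300; West Zone 16,990.01 → $16,990; Pioneer Precinct 10,171.45 → $10,170.
Totals: Summit Ward $6,280 + $11,320 = $17,600; Bellamy District $6,280 + $10,300 = $16,580; West Zone $6,280 + $16,990 = $23,270; Pioneer Precinct $6,280 + $10,170 = $16,450.

Summit Ward: $17,600; Bellamy District: $16,580; West Zone: $23,270; Pioneer Precinct: $16,450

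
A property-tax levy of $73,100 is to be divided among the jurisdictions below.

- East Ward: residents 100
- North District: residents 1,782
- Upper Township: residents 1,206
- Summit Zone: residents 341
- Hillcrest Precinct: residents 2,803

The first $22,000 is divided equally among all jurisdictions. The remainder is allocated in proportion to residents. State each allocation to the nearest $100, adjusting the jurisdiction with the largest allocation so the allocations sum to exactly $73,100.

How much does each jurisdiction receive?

$22,000 shared equally gives $4,400 per jurisdiction.
Remainder $51,100 by residents (total 6,232): East Ward 819.96 → $800; North District 14,611.71 → $14,600; Upper Township 9,888.74 → $9,900; Summit Zone 2,796.07 → $2,800; Hillcrest Precinct 22,983.52 → $23,000.
Totals: East Ward $4,400 + $800 = $5,200; North District $4,400 + $14,600 = $19,000; Upper Township $4,400 + $9,900 = $14,300; Summit Zone $4,400 + $2,800 = $7,200; Hillcrest Precinct $4,400 + $23,000 = $27,400.

East Ward: $5,200 · North District: $19,000 · Upper Township: $14,300 · Summit Zone: $7,200 · Hillcrest Precinct: $27,400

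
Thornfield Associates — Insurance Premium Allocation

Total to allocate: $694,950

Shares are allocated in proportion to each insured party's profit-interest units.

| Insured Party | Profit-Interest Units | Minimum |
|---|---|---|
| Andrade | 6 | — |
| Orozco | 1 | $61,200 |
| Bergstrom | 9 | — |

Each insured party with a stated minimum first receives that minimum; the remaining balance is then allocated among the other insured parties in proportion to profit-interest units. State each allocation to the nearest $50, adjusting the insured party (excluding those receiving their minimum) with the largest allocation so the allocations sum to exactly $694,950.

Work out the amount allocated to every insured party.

Andrade: $253,500; Orozco: $61,200; Bergstrom: $380,250

Minimums first: Orozco $61,200. Balance $633,750.
Balance split over remaining profit-interest units 15: Andrade 253,500.00 → $253,500; Bergstrom 380,250.00 → $380,250.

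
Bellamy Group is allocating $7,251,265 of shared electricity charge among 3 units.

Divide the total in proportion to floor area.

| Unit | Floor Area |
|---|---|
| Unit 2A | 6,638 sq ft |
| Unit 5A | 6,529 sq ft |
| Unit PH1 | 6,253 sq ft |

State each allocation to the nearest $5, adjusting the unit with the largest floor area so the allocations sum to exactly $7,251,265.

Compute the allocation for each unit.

Total floor area = 19,420.
Unrounded shares: Unit 2A 6,638/19,420 × $7,251,265 = 2,478,573.48; Unit 5A 6,529/19,420 × $7,251,265 = 2,437,873.80; Unit PH1 6,253/19,420 × $7,251,265 = 2,334,817.72.
Rounded to nearest $5: Unit 2A $2,478,575; Unit 5A $2,437,875; Unit PH1 $2,334,820. Sum = $7,251,270.
Difference $7,251,265 − $7,251,270 = −$5 applied to largest floor area (Unit 2A): Unit 2A becomes $2,478,570.

Unit 2A: $2,478,570 | Unit 5A: $2,437,875 | Unit PH1: $2,334,820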